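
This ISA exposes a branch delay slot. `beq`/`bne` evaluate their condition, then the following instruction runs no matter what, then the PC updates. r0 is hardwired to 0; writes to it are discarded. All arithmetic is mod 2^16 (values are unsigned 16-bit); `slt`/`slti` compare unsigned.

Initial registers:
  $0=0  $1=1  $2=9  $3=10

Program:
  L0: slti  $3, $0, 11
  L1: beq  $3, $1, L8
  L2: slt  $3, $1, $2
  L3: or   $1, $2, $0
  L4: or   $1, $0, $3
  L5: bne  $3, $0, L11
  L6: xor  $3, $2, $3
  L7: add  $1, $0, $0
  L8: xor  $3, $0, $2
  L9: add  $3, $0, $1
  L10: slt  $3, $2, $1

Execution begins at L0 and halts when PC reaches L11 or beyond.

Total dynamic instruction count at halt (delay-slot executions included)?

[0] slti  $3, $0, 11  →  {$0:0, $1:1, $2:9, $3:1}
[1] beq  $3, $1, L8  →  {$0:0, $1:1, $2:9, $3:1}  ⟨branch taken⟩
[2] slt  $3, $1, $2  →  {$0:0, $1:1, $2:9, $3:1}
[8] xor  $3, $0, $2  →  {$0:0, $1:1, $2:9, $3:9}
[9] add  $3, $0, $1  →  {$0:0, $1:1, $2:9, $3:1}
[10] slt  $3, $2, $1  →  {$0:0, $1:1, $2:9, $3:0}

6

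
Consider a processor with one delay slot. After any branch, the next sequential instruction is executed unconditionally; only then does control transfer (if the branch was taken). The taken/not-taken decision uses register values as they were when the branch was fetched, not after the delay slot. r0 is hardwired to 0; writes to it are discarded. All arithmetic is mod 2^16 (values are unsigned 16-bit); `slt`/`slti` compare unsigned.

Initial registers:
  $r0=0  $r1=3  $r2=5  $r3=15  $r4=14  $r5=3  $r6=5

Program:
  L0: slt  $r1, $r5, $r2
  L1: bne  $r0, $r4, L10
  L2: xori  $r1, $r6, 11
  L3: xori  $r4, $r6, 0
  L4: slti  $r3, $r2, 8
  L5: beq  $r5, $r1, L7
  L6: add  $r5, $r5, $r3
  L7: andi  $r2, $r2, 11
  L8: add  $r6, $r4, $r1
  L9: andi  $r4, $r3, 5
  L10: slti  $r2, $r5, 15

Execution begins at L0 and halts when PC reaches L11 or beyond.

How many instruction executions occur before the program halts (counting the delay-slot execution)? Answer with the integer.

#0 slt  $r1, $r5, $r2 ; 0/1/5/15/14/3/5
#1 bne  $r0, $r4, L10 ; 0/1/5/15/14/3/5 ; →target
#2 xori  $r1, $r6, 11 ; 0/14/5/15/14/3/5
#10 slti  $r2, $r5, 15 ; 0/14/1/15/14/3/5

4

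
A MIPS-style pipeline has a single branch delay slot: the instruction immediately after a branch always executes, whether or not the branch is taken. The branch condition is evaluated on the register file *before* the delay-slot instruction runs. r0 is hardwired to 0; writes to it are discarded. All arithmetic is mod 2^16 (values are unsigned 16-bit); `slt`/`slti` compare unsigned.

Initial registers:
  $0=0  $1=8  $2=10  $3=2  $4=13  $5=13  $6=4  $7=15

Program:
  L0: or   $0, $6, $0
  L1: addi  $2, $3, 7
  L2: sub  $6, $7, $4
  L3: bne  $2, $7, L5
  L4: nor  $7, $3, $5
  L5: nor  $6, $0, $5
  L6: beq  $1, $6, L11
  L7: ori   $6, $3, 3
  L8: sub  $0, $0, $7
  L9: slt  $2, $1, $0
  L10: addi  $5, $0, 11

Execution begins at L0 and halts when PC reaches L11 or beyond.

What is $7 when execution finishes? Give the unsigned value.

65520

PC=0  or   $0, $6, $0        | $0=0 $1=8 $2=10 $3=2 $4=13 $5=13 $6=4 $7=15
PC=1  addi  $2, $3, 7        | $0=0 $1=8 $2=9 $3=2 $4=13 $5=13 $6=4 $7=15
PC=2  sub  $6, $7, $4        | $0=0 $1=8 $2=9 $3=2 $4=13 $5=13 $6=2 $7=15
PC=3  bne  $2, $7, L5        | $0=0 $1=8 $2=9 $3=2 $4=13 $5=13 $6=2 $7=15  [TAKEN]
PC=4  nor  $7, $3, $5        | $0=0 $1=8 $2=9 $3=2 $4=13 $5=13 $6=2 $7=65520
PC=5  nor  $6, $0, $5        | $0=0 $1=8 $2=9 $3=2 $4=13 $5=13 $6=65522 $7=65520
PC=6  beq  $1, $6, L11       | $0=0 $1=8 $2=9 $3=2 $4=13 $5=13 $6=65522 $7=65520  [not taken]
PC=7  ori   $6, $3, 3        | $0=0 $1=8 $2=9 $3=2 $4=13 $5=13 $6=3 $7=65520
PC=8  sub  $0, $0, $7        | $0=0 $1=8 $2=9 $3=2 $4=13 $5=13 $6=3 $7=65520
PC=9  slt  $2, $1, $0        | $0=0 $1=8 $2=0 $3=2 $4=13 $5=13 $6=3 $7=65520
PC=10 addi  $5, $0, 11       | $0=0 $1=8 $2=0 $3=2 $4=13 $5=11 $6=3 $7=65520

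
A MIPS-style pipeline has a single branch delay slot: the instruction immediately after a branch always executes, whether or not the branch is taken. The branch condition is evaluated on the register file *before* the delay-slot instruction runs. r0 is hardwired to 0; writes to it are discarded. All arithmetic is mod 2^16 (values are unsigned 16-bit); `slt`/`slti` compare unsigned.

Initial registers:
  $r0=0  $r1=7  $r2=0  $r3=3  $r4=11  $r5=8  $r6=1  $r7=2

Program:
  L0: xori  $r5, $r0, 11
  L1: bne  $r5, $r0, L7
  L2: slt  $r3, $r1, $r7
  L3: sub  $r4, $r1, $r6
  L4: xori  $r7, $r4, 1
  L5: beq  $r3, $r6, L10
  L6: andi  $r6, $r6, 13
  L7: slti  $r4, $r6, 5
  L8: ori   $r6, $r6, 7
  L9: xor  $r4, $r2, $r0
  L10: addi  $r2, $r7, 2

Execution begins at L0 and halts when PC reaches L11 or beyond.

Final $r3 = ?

0

PC=0  xori  $r5, $r0, 11     | $r0=0 $r1=7 $r2=0 $r3=3 $r4=11 $r5=11 $r6=1 $r7=2
PC=1  bne  $r5, $r0, L7      | $r0=0 $r1=7 $r2=0 $r3=3 $r4=11 $r5=11 $r6=1 $r7=2  [TAKEN]
PC=2  slt  $r3, $r1, $r7     | $r0=0 $r1=7 $r2=0 $r3=0 $r4=11 $r5=11 $r6=1 $r7=2
PC=7  slti  $r4, $r6, 5      | $r0=0 $r1=7 $r2=0 $r3=0 $r4=1 $r5=11 $r6=1 $r7=2
PC=8  ori   $r6, $r6, 7      | $r0=0 $r1=7 $r2=0 $r3=0 $r4=1 $r5=11 $r6=7 $r7=2
PC=9  xor  $r4, $r2, $r0     | $r0=0 $r1=7 $r2=0 $r3=0 $r4=0 $r5=11 $r6=7 $r7=2
PC=10 addi  $r2, $r7, 2      | $r0=0 $r1=7 $r2=4 $r3=0 $r4=0 $r5=11 $r6=7 $r7=2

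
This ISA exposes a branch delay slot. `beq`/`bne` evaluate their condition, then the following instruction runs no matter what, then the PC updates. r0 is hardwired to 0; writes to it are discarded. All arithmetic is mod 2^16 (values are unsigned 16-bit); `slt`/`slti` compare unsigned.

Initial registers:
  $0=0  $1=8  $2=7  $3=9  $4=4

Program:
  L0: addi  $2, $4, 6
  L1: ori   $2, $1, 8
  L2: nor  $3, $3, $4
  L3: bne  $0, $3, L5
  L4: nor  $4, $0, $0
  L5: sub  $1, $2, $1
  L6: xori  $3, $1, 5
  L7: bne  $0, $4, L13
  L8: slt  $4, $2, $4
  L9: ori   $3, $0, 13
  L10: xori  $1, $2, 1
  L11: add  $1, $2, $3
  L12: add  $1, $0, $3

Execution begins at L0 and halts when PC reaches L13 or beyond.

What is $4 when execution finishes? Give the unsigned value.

  step pc=0: addi  $2, $4, 6  regs=(0,8,10,9,4)
  step pc=1: ori   $2, $1, 8  regs=(0,8,8,9,4)
  step pc=2: nor  $3, $3, $4  regs=(0,8,8,65522,4)
  step pc=3: bne  $0, $3, L5  cond=T  regs=(0,8,8,65522,4)
  step pc=4: nor  $4, $0, $0  regs=(0,8,8,65522,65535)
  step pc=5: sub  $1, $2, $1  regs=(0,0,8,65522,65535)
  step pc=6: xori  $3, $1, 5  regs=(0,0,8,5,65535)
  step pc=7: bne  $0, $4, L13  cond=T  regs=(0,0,8,5,65535)
  step pc=8: slt  $4, $2, $4  regs=(0,0,8,5,1)

1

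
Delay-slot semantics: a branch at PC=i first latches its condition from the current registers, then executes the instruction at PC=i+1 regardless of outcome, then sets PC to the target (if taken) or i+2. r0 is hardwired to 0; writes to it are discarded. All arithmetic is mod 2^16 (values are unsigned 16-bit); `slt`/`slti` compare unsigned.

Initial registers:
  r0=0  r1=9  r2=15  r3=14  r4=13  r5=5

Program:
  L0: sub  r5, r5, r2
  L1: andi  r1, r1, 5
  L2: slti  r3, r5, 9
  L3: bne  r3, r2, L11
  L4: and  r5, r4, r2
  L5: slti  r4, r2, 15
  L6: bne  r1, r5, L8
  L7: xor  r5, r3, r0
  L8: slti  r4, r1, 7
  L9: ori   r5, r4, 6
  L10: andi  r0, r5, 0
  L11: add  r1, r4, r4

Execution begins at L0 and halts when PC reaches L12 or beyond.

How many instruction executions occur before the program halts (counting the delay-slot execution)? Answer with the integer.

6

PC=0  sub  r5, r5, r2        | r0=0 r1=9 r2=15 r3=14 r4=13 r5=65526
PC=1  andi  r1, r1, 5        | r0=0 r1=1 r2=15 r3=14 r4=13 r5=65526
PC=2  slti  r3, r5, 9        | r0=0 r1=1 r2=15 r3=0 r4=13 r5=65526
PC=3  bne  r3, r2, L11       | r0=0 r1=1 r2=15 r3=0 r4=13 r5=65526  [TAKEN]
PC=4  and  r5, r4, r2        | r0=0 r1=1 r2=15 r3=0 r4=13 r5=13
PC=11 add  r1, r4, r4        | r0=0 r1=26 r2=15 r3=0 r4=13 r5=13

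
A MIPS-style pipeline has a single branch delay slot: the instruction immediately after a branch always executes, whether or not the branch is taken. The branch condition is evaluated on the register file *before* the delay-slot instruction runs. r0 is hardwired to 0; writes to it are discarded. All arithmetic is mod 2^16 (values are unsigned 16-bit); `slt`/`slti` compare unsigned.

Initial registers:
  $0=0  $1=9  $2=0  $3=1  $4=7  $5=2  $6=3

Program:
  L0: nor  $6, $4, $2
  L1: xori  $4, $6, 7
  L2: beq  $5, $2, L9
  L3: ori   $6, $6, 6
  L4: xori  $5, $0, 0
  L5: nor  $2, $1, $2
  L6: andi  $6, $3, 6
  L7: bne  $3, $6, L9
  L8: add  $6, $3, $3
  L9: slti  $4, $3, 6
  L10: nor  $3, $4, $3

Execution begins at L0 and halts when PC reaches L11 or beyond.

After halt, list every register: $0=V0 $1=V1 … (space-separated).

$0=0 $1=9 $2=65526 $3=65534 $4=1 $5=0 $6=2

[0] nor  $6, $4, $2  →  {$0:0, $1:9, $2:0, $3:1, $4:7, $5:2, $6:65528}
[1] xori  $4, $6, 7  →  {$0:0, $1:9, $2:0, $3:1, $4:65535, $5:2, $6:65528}
[2] beq  $5, $2, L9  →  {$0:0, $1:9, $2:0, $3:1, $4:65535, $5:2, $6:65528}  ⟨branch fallthrough⟩
[3] ori   $6, $6, 6  →  {$0:0, $1:9, $2:0, $3:1, $4:65535, $5:2, $6:65534}
[4] xori  $5, $0, 0  →  {$0:0, $1:9, $2:0, $3:1, $4:65535, $5:0, $6:65534}
[5] nor  $2, $1, $2  →  {$0:0, $1:9, $2:65526, $3:1, $4:65535, $5:0, $6:65534}
[6] andi  $6, $3, 6  →  {$0:0, $1:9, $2:65526, $3:1, $4:65535, $5:0, $6:0}
[7] bne  $3, $6, L9  →  {$0:0, $1:9, $2:65526, $3:1, $4:65535, $5:0, $6:0}  ⟨branch taken⟩
[8] add  $6, $3, $3  →  {$0:0, $1:9, $2:65526, $3:1, $4:65535, $5:0, $6:2}
[9] slti  $4, $3, 6  →  {$0:0, $1:9, $2:65526, $3:1, $4:1, $5:0, $6:2}
[10] nor  $3, $4, $3  →  {$0:0, $1:9, $2:65526, $3:65534, $4:1, $5:0, $6:2}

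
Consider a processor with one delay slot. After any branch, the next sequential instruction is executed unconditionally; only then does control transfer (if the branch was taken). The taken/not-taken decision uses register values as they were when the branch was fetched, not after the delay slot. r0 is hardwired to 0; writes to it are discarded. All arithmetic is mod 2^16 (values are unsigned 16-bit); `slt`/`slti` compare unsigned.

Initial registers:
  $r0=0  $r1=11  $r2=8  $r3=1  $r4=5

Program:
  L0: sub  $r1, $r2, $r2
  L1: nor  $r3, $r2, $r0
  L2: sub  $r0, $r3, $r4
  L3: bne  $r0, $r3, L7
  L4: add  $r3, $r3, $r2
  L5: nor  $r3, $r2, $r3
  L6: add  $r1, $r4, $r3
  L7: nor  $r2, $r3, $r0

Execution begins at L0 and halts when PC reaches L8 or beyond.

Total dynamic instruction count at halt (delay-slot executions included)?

[0] sub  $r1, $r2, $r2  →  {$r0:0, $r1:0, $r2:8, $r3:1, $r4:5}
[1] nor  $r3, $r2, $r0  →  {$r0:0, $r1:0, $r2:8, $r3:65527, $r4:5}
[2] sub  $r0, $r3, $r4  →  {$r0:0, $r1:0, $r2:8, $r3:65527, $r4:5}
[3] bne  $r0, $r3, L7  →  {$r0:0, $r1:0, $r2:8, $r3:65527, $r4:5}  ⟨branch taken⟩
[4] add  $r3, $r3, $r2  →  {$r0:0, $r1:0, $r2:8, $r3:65535, $r4:5}
[7] nor  $r2, $r3, $r0  →  {$r0:0, $r1:0, $r2:0, $r3:65535, $r4:5}

6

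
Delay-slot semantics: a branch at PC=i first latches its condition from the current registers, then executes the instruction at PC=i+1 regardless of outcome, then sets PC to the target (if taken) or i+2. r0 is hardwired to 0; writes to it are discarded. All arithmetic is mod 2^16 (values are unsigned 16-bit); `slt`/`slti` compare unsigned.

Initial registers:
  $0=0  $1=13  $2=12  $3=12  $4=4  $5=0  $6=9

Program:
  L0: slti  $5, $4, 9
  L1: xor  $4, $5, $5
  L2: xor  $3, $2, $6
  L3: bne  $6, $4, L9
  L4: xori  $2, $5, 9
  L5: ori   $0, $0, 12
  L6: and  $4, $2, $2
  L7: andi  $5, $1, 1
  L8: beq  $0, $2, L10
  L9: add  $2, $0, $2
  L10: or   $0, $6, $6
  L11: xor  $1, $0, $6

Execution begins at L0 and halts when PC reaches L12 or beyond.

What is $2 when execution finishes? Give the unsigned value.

8

  step pc=0: slti  $5, $4, 9  regs=(0,13,12,12,4,1,9)
  step pc=1: xor  $4, $5, $5  regs=(0,13,12,12,0,1,9)
  step pc=2: xor  $3, $2, $6  regs=(0,13,12,5,0,1,9)
  step pc=3: bne  $6, $4, L9  cond=T  regs=(0,13,12,5,0,1,9)
  step pc=4: xori  $2, $5, 9  regs=(0,13,8,5,0,1,9)
  step pc=9: add  $2, $0, $2  regs=(0,13,8,5,0,1,9)
  step pc=10: or   $0, $6, $6  regs=(0,13,8,5,0,1,9)
  step pc=11: xor  $1, $0, $6  regs=(0,9,8,5,0,1,9)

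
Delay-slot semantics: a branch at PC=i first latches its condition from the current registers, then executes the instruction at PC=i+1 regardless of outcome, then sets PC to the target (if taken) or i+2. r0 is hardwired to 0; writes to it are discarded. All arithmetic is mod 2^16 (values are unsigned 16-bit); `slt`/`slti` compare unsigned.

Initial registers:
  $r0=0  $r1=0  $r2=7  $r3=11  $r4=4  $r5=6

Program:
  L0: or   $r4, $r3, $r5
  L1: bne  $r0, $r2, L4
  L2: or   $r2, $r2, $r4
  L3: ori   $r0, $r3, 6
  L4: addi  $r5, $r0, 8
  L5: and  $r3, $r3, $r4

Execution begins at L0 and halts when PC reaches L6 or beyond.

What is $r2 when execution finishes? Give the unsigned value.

  step pc=0: or   $r4, $r3, $r5  regs=(0,0,7,11,15,6)
  step pc=1: bne  $r0, $r2, L4  cond=T  regs=(0,0,7,11,15,6)
  step pc=2: or   $r2, $r2, $r4  regs=(0,0,15,11,15,6)
  step pc=4: addi  $r5, $r0, 8  regs=(0,0,15,11,15,8)
  step pc=5: and  $r3, $r3, $r4  regs=(0,0,15,11,15,8)

15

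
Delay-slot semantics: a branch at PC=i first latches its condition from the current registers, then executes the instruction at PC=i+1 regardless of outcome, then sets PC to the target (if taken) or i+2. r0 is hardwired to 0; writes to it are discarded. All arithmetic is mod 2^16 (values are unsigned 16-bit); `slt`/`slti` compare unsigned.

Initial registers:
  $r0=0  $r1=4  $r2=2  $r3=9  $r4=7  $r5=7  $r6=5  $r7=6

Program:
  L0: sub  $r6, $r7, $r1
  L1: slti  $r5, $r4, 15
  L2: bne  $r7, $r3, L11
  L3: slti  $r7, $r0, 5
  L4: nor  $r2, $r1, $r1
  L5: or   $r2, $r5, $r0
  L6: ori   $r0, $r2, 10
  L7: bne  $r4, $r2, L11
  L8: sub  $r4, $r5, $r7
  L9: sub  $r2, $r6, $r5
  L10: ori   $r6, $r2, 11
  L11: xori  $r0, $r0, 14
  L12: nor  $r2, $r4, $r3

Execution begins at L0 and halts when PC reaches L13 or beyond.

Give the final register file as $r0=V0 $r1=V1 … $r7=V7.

#0 sub  $r6, $r7, $r1 ; 0/4/2/9/7/7/2/6
#1 slti  $r5, $r4, 15 ; 0/4/2/9/7/1/2/6
#2 bne  $r7, $r3, L11 ; 0/4/2/9/7/1/2/6 ; →target
#3 slti  $r7, $r0, 5 ; 0/4/2/9/7/1/2/1
#11 xori  $r0, $r0, 14 ; 0/4/2/9/7/1/2/1
#12 nor  $r2, $r4, $r3 ; 0/4/65520/9/7/1/2/1

$r0=0 $r1=4 $r2=65520 $r3=9 $r4=7 $r5=1 $r6=2 $r7=1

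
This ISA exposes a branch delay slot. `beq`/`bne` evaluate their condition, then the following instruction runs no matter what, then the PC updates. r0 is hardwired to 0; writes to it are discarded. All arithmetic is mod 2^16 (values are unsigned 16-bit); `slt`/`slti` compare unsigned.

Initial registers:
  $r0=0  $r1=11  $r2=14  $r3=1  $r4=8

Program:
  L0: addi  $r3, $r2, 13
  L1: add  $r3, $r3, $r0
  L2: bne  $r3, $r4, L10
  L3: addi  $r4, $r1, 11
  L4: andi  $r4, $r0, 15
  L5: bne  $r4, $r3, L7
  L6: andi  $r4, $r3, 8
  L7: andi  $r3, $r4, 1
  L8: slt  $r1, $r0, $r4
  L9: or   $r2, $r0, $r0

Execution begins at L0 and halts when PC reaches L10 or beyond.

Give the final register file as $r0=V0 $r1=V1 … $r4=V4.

#0 addi  $r3, $r2, 13 ; 0/11/14/27/8
#1 add  $r3, $r3, $r0 ; 0/11/14/27/8
#2 bne  $r3, $r4, L10 ; 0/11/14/27/8 ; →target
#3 addi  $r4, $r1, 11 ; 0/11/14/27/22

$r0=0 $r1=11 $r2=14 $r3=27 $r4=22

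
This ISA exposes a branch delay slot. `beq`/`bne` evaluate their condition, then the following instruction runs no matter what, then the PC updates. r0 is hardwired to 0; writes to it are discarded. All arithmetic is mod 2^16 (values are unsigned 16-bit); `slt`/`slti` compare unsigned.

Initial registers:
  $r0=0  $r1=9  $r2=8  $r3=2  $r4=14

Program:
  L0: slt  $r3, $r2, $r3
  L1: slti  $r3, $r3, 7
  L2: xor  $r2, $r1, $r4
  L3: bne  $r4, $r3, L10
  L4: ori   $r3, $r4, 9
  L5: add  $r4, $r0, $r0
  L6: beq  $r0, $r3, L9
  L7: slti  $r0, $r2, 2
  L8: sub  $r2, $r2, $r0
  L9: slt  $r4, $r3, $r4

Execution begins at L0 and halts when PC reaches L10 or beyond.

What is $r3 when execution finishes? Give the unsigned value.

  step pc=0: slt  $r3, $r2, $r3  regs=(0,9,8,0,14)
  step pc=1: slti  $r3, $r3, 7  regs=(0,9,8,1,14)
  step pc=2: xor  $r2, $r1, $r4  regs=(0,9,7,1,14)
  step pc=3: bne  $r4, $r3, L10  cond=T  regs=(0,9,7,1,14)
  step pc=4: ori   $r3, $r4, 9  regs=(0,9,7,15,14)

15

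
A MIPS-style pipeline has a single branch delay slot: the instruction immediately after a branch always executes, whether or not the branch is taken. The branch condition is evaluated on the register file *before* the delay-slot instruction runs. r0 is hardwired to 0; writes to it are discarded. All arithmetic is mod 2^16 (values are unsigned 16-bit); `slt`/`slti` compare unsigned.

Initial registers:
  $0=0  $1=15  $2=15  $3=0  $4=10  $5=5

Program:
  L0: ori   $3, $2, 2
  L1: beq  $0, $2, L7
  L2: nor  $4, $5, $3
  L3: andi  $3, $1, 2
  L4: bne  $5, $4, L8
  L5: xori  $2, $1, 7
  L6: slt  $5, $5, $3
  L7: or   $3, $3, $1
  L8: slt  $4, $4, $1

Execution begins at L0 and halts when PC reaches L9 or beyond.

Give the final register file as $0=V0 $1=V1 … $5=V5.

  step pc=0: ori   $3, $2, 2  regs=(0,15,15,15,10,5)
  step pc=1: beq  $0, $2, L7  cond=F  regs=(0,15,15,15,10,5)
  step pc=2: nor  $4, $5, $3  regs=(0,15,15,15,65520,5)
  step pc=3: andi  $3, $1, 2  regs=(0,15,15,2,65520,5)
  step pc=4: bne  $5, $4, L8  cond=T  regs=(0,15,15,2,65520,5)
  step pc=5: xori  $2, $1, 7  regs=(0,15,8,2,65520,5)
  step pc=8: slt  $4, $4, $1  regs=(0,15,8,2,0,5)

$0=0 $1=15 $2=8 $3=2 $4=0 $5=5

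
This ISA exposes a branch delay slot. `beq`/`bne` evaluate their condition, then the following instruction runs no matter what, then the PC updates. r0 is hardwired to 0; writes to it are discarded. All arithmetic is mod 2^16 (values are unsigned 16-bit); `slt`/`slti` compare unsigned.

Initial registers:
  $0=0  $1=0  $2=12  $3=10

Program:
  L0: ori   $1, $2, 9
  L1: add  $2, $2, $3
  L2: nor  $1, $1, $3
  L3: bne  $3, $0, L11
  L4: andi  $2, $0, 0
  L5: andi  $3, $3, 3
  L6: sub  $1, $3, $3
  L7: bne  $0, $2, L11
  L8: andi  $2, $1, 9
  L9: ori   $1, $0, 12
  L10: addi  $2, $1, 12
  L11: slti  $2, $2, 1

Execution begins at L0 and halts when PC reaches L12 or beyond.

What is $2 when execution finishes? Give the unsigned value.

  step pc=0: ori   $1, $2, 9  regs=(0,13,12,10)
  step pc=1: add  $2, $2, $3  regs=(0,13,22,10)
  step pc=2: nor  $1, $1, $3  regs=(0,65520,22,10)
  step pc=3: bne  $3, $0, L11  cond=T  regs=(0,65520,22,10)
  step pc=4: andi  $2, $0, 0  regs=(0,65520,0,10)
  step pc=11: slti  $2, $2, 1  regs=(0,65520,1,10)

1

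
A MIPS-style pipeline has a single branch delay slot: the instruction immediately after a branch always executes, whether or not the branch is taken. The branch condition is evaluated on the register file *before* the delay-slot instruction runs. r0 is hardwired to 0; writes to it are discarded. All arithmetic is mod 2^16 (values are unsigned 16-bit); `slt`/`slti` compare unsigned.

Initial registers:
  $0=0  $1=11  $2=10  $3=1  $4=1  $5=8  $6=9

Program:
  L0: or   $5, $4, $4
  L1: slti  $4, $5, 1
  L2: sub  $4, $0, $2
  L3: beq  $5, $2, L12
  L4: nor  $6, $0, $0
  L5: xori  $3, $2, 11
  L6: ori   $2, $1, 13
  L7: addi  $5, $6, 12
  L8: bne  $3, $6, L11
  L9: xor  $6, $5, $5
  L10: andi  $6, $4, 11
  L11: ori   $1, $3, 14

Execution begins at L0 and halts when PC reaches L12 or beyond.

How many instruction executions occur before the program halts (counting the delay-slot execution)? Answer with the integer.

11

PC=0  or   $5, $4, $4        | $0=0 $1=11 $2=10 $3=1 $4=1 $5=1 $6=9
PC=1  slti  $4, $5, 1        | $0=0 $1=11 $2=10 $3=1 $4=0 $5=1 $6=9
PC=2  sub  $4, $0, $2        | $0=0 $1=11 $2=10 $3=1 $4=65526 $5=1 $6=9
PC=3  beq  $5, $2, L12       | $0=0 $1=11 $2=10 $3=1 $4=65526 $5=1 $6=9  [not taken]
PC=4  nor  $6, $0, $0        | $0=0 $1=11 $2=10 $3=1 $4=65526 $5=1 $6=65535
PC=5  xori  $3, $2, 11       | $0=0 $1=11 $2=10 $3=1 $4=65526 $5=1 $6=65535
PC=6  ori   $2, $1, 13       | $0=0 $1=11 $2=15 $3=1 $4=65526 $5=1 $6=65535
PC=7  addi  $5, $6, 12       | $0=0 $1=11 $2=15 $3=1 $4=65526 $5=11 $6=65535
PC=8  bne  $3, $6, L11       | $0=0 $1=11 $2=15 $3=1 $4=65526 $5=11 $6=65535  [TAKEN]
PC=9  xor  $6, $5, $5        | $0=0 $1=11 $2=15 $3=1 $4=65526 $5=11 $6=0
PC=11 ori   $1, $3, 14       | $0=0 $1=15 $2=15 $3=1 $4=65526 $5=11 $6=0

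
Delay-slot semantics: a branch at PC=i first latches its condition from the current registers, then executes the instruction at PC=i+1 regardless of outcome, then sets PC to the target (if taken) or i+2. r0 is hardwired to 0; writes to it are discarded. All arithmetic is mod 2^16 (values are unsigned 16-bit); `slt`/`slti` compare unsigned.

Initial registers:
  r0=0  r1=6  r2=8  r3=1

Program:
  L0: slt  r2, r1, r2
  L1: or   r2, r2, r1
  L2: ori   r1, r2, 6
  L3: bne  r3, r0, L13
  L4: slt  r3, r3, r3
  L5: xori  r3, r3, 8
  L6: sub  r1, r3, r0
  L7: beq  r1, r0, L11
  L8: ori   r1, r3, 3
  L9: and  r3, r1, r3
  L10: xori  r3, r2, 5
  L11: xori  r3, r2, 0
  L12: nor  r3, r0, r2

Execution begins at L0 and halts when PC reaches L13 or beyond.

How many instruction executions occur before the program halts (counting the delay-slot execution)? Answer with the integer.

  step pc=0: slt  r2, r1, r2  regs=(0,6,1,1)
  step pc=1: or   r2, r2, r1  regs=(0,6,7,1)
  step pc=2: ori   r1, r2, 6  regs=(0,7,7,1)
  step pc=3: bne  r3, r0, L13  cond=T  regs=(0,7,7,1)
  step pc=4: slt  r3, r3, r3  regs=(0,7,7,0)

5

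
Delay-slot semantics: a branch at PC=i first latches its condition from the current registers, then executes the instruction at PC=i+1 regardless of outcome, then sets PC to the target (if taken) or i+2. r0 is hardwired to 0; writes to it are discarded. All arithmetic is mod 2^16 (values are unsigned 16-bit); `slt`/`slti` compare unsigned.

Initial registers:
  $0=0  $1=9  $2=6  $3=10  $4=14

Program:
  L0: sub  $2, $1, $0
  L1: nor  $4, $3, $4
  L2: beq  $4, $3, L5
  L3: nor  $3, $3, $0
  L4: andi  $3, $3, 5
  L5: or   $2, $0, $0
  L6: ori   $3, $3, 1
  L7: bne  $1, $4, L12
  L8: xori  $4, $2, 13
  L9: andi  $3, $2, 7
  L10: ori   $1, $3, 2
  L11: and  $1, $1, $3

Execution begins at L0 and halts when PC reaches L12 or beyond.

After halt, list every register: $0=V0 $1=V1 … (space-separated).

#0 sub  $2, $1, $0 ; 0/9/9/10/14
#1 nor  $4, $3, $4 ; 0/9/9/10/65521
#2 beq  $4, $3, L5 ; 0/9/9/10/65521 ; →fallthru
#3 nor  $3, $3, $0 ; 0/9/9/65525/65521
#4 andi  $3, $3, 5 ; 0/9/9/5/65521
#5 or   $2, $0, $0 ; 0/9/0/5/65521
#6 ori   $3, $3, 1 ; 0/9/0/5/65521
#7 bne  $1, $4, L12 ; 0/9/0/5/65521 ; →target
#8 xori  $4, $2, 13 ; 0/9/0/5/13

$0=0 $1=9 $2=0 $3=5 $4=13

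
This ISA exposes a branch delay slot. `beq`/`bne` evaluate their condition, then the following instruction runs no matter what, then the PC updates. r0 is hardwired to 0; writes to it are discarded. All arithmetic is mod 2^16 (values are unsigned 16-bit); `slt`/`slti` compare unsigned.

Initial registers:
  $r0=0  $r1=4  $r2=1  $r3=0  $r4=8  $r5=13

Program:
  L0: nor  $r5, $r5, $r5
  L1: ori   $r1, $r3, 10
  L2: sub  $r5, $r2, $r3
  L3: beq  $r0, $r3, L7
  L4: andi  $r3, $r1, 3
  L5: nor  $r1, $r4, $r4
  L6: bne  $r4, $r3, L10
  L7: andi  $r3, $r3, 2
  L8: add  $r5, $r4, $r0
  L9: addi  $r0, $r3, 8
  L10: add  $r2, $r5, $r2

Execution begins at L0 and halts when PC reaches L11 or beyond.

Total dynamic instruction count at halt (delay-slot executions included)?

#0 nor  $r5, $r5, $r5 ; 0/4/1/0/8/65522
#1 ori   $r1, $r3, 10 ; 0/10/1/0/8/65522
#2 sub  $r5, $r2, $r3 ; 0/10/1/0/8/1
#3 beq  $r0, $r3, L7 ; 0/10/1/0/8/1 ; →target
#4 andi  $r3, $r1, 3 ; 0/10/1/2/8/1
#7 andi  $r3, $r3, 2 ; 0/10/1/2/8/1
#8 add  $r5, $r4, $r0 ; 0/10/1/2/8/8
#9 addi  $r0, $r3, 8 ; 0/10/1/2/8/8
#10 add  $r2, $r5, $r2 ; 0/10/9/2/8/8

9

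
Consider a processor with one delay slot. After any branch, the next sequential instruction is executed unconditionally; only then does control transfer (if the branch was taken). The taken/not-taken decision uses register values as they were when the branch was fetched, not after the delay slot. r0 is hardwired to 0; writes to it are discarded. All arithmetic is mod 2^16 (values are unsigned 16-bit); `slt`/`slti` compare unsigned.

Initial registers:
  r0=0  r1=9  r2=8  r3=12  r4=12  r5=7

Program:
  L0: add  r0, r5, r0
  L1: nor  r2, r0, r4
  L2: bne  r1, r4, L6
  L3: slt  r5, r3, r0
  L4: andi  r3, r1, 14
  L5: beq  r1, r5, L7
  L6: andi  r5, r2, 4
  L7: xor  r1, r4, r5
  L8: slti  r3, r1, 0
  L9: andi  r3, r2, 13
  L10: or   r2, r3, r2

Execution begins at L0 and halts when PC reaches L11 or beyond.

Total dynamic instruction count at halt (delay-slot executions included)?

9

  step pc=0: add  r0, r5, r0  regs=(0,9,8,12,12,7)
  step pc=1: nor  r2, r0, r4  regs=(0,9,65523,12,12,7)
  step pc=2: bne  r1, r4, L6  cond=T  regs=(0,9,65523,12,12,7)
  step pc=3: slt  r5, r3, r0  regs=(0,9,65523,12,12,0)
  step pc=6: andi  r5, r2, 4  regs=(0,9,65523,12,12,0)
  step pc=7: xor  r1, r4, r5  regs=(0,12,65523,12,12,0)
  step pc=8: slti  r3, r1, 0  regs=(0,12,65523,0,12,0)
  step pc=9: andi  r3, r2, 13  regs=(0,12,65523,1,12,0)
  step pc=10: or   r2, r3, r2  regs=(0,12,65523,1,12,0)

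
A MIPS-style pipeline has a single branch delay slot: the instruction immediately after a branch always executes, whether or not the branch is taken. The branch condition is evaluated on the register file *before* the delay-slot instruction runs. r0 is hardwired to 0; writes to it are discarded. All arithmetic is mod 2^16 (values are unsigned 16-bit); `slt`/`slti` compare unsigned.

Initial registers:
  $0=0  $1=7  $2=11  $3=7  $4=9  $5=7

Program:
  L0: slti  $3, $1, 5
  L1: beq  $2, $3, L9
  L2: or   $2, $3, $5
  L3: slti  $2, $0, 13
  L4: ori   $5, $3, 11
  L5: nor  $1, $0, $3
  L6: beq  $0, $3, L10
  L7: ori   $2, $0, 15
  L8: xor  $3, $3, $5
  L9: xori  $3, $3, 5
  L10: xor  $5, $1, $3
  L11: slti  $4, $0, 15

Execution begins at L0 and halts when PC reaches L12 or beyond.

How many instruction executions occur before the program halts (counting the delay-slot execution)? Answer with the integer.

#0 slti  $3, $1, 5 ; 0/7/11/0/9/7
#1 beq  $2, $3, L9 ; 0/7/11/0/9/7 ; →fallthru
#2 or   $2, $3, $5 ; 0/7/7/0/9/7
#3 slti  $2, $0, 13 ; 0/7/1/0/9/7
#4 ori   $5, $3, 11 ; 0/7/1/0/9/11
#5 nor  $1, $0, $3 ; 0/65535/1/0/9/11
#6 beq  $0, $3, L10 ; 0/65535/1/0/9/11 ; →target
#7 ori   $2, $0, 15 ; 0/65535/15/0/9/11
#10 xor  $5, $1, $3 ; 0/65535/15/0/9/65535
#11 slti  $4, $0, 15 ; 0/65535/15/0/1/65535

10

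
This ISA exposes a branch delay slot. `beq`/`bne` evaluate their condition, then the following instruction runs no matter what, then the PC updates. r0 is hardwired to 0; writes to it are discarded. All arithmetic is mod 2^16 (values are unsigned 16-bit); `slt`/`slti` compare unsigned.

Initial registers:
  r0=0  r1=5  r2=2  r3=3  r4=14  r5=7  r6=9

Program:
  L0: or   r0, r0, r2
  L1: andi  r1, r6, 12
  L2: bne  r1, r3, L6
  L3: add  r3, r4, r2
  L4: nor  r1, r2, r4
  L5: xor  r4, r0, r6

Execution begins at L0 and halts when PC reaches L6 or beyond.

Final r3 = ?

[0] or   r0, r0, r2  →  {r0:0, r1:5, r2:2, r3:3, r4:14, r5:7, r6:9}
[1] andi  r1, r6, 12  →  {r0:0, r1:8, r2:2, r3:3, r4:14, r5:7, r6:9}
[2] bne  r1, r3, L6  →  {r0:0, r1:8, r2:2, r3:3, r4:14, r5:7, r6:9}  ⟨branch taken⟩
[3] add  r3, r4, r2  →  {r0:0, r1:8, r2:2, r3:16, r4:14, r5:7, r6:9}

16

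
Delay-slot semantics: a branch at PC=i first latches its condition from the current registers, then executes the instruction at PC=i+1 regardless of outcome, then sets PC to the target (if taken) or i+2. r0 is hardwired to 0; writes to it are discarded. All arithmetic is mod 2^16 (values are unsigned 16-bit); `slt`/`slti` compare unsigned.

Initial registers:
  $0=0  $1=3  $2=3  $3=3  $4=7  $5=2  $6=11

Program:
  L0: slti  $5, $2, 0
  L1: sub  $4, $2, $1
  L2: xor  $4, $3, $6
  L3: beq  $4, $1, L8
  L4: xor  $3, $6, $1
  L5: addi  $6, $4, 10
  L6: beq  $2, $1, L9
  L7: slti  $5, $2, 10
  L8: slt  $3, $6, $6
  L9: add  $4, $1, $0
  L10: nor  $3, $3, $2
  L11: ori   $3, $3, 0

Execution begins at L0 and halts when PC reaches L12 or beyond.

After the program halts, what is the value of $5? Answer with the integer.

1

[0] slti  $5, $2, 0  →  {$0:0, $1:3, $2:3, $3:3, $4:7, $5:0, $6:11}
[1] sub  $4, $2, $1  →  {$0:0, $1:3, $2:3, $3:3, $4:0, $5:0, $6:11}
[2] xor  $4, $3, $6  →  {$0:0, $1:3, $2:3, $3:3, $4:8, $5:0, $6:11}
[3] beq  $4, $1, L8  →  {$0:0, $1:3, $2:3, $3:3, $4:8, $5:0, $6:11}  ⟨branch fallthrough⟩
[4] xor  $3, $6, $1  →  {$0:0, $1:3, $2:3, $3:8, $4:8, $5:0, $6:11}
[5] addi  $6, $4, 10  →  {$0:0, $1:3, $2:3, $3:8, $4:8, $5:0, $6:18}
[6] beq  $2, $1, L9  →  {$0:0, $1:3, $2:3, $3:8, $4:8, $5:0, $6:18}  ⟨branch taken⟩
[7] slti  $5, $2, 10  →  {$0:0, $1:3, $2:3, $3:8, $4:8, $5:1, $6:18}
[9] add  $4, $1, $0  →  {$0:0, $1:3, $2:3, $3:8, $4:3, $5:1, $6:18}
[10] nor  $3, $3, $2  →  {$0:0, $1:3, $2:3, $3:65524, $4:3, $5:1, $6:18}
[11] ori   $3, $3, 0  →  {$0:0, $1:3, $2:3, $3:65524, $4:3, $5:1, $6:18}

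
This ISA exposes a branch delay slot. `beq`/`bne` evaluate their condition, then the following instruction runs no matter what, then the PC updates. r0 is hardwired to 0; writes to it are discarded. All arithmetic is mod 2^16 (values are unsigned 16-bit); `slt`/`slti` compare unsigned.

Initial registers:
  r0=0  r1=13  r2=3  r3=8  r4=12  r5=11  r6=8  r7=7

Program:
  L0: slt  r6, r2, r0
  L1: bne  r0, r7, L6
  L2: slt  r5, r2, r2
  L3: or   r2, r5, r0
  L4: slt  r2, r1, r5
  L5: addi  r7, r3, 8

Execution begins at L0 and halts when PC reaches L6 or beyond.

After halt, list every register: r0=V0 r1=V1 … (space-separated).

r0=0 r1=13 r2=3 r3=8 r4=12 r5=0 r6=0 r7=7

[0] slt  r6, r2, r0  →  {r0:0, r1:13, r2:3, r3:8, r4:12, r5:11, r6:0, r7:7}
[1] bne  r0, r7, L6  →  {r0:0, r1:13, r2:3, r3:8, r4:12, r5:11, r6:0, r7:7}  ⟨branch taken⟩
[2] slt  r5, r2, r2  →  {r0:0, r1:13, r2:3, r3:8, r4:12, r5:0, r6:0, r7:7}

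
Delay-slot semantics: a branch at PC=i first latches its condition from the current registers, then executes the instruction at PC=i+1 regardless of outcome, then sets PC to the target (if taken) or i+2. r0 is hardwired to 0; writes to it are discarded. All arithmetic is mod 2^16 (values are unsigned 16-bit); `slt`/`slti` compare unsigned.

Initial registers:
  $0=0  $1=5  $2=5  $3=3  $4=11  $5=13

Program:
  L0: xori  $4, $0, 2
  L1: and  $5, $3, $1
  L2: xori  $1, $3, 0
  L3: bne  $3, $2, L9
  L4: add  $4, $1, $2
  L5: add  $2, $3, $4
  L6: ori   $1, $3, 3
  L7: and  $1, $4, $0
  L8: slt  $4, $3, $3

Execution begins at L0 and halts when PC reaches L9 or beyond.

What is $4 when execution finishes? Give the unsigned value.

8

PC=0  xori  $4, $0, 2        | $0=0 $1=5 $2=5 $3=3 $4=2 $5=13
PC=1  and  $5, $3, $1        | $0=0 $1=5 $2=5 $3=3 $4=2 $5=1
PC=2  xori  $1, $3, 0        | $0=0 $1=3 $2=5 $3=3 $4=2 $5=1
PC=3  bne  $3, $2, L9        | $0=0 $1=3 $2=5 $3=3 $4=2 $5=1  [TAKEN]
PC=4  add  $4, $1, $2        | $0=0 $1=3 $2=5 $3=3 $4=8 $5=1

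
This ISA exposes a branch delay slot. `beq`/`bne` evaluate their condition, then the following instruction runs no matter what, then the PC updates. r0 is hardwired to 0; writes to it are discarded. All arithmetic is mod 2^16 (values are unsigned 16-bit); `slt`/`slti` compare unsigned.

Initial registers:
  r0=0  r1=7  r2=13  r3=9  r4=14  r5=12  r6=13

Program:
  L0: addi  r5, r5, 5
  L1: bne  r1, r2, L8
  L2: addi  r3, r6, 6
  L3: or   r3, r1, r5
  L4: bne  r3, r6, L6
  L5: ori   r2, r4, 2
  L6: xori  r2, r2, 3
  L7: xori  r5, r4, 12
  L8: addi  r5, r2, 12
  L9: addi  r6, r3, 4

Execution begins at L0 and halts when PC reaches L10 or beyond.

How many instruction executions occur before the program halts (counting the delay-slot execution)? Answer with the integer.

  step pc=0: addi  r5, r5, 5  regs=(0,7,13,9,14,17,13)
  step pc=1: bne  r1, r2, L8  cond=T  regs=(0,7,13,9,14,17,13)
  step pc=2: addi  r3, r6, 6  regs=(0,7,13,19,14,17,13)
  step pc=8: addi  r5, r2, 12  regs=(0,7,13,19,14,25,13)
  step pc=9: addi  r6, r3, 4  regs=(0,7,13,19,14,25,23)

5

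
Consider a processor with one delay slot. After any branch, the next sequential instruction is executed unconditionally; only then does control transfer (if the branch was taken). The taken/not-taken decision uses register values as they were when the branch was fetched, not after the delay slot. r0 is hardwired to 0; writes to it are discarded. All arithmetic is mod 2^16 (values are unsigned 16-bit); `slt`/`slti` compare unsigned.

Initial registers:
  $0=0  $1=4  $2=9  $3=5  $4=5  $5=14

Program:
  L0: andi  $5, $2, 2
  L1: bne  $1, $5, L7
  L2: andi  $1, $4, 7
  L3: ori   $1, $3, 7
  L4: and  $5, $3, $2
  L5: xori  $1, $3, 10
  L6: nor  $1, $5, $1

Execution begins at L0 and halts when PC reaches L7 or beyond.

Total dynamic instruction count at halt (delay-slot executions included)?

3

  step pc=0: andi  $5, $2, 2  regs=(0,4,9,5,5,0)
  step pc=1: bne  $1, $5, L7  cond=T  regs=(0,4,9,5,5,0)
  step pc=2: andi  $1, $4, 7  regs=(0,5,9,5,5,0)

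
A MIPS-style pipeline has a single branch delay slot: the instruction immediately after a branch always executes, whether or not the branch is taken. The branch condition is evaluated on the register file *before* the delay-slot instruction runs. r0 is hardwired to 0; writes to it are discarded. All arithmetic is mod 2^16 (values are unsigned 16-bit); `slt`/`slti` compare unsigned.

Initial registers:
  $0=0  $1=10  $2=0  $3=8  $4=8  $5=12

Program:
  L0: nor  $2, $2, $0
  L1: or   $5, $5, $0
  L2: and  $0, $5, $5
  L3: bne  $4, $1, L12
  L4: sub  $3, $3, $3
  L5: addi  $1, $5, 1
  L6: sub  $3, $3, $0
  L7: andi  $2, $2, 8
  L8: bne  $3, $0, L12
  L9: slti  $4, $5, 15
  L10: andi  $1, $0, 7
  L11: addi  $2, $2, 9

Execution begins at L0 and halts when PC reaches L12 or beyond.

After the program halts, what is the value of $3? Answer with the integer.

#0 nor  $2, $2, $0 ; 0/10/65535/8/8/12
#1 or   $5, $5, $0 ; 0/10/65535/8/8/12
#2 and  $0, $5, $5 ; 0/10/65535/8/8/12
#3 bne  $4, $1, L12 ; 0/10/65535/8/8/12 ; →target
#4 sub  $3, $3, $3 ; 0/10/65535/0/8/12

0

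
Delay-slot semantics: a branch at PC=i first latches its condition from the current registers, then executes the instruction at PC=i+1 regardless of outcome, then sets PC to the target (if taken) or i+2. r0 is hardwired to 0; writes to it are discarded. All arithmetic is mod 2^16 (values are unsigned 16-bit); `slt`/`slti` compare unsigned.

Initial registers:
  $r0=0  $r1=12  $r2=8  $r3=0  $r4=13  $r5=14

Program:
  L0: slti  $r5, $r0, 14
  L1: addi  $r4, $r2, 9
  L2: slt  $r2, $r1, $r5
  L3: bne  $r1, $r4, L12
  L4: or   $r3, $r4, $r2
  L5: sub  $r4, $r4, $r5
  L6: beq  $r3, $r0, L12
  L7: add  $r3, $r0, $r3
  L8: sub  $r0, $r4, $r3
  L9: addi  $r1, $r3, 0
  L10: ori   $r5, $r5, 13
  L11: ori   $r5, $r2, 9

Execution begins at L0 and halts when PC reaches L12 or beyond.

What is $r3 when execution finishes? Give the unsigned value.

[0] slti  $r5, $r0, 14  →  {$r0:0, $r1:12, $r2:8, $r3:0, $r4:13, $r5:1}
[1] addi  $r4, $r2, 9  →  {$r0:0, $r1:12, $r2:8, $r3:0, $r4:17, $r5:1}
[2] slt  $r2, $r1, $r5  →  {$r0:0, $r1:12, $r2:0, $r3:0, $r4:17, $r5:1}
[3] bne  $r1, $r4, L12  →  {$r0:0, $r1:12, $r2:0, $r3:0, $r4:17, $r5:1}  ⟨branch taken⟩
[4] or   $r3, $r4, $r2  →  {$r0:0, $r1:12, $r2:0, $r3:17, $r4:17, $r5:1}

17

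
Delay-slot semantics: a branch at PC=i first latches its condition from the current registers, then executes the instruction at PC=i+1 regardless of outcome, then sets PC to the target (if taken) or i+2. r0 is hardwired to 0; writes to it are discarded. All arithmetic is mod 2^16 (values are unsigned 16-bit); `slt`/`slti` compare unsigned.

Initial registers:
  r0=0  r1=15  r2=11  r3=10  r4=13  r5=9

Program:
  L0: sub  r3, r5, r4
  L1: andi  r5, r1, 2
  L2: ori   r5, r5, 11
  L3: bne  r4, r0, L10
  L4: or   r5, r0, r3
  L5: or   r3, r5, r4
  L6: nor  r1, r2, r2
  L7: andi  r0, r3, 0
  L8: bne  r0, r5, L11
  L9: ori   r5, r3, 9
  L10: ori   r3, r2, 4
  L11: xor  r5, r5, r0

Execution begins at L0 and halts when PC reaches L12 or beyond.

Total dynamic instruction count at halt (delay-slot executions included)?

#0 sub  r3, r5, r4 ; 0/15/11/65532/13/9
#1 andi  r5, r1, 2 ; 0/15/11/65532/13/2
#2 ori   r5, r5, 11 ; 0/15/11/65532/13/11
#3 bne  r4, r0, L10 ; 0/15/11/65532/13/11 ; →target
#4 or   r5, r0, r3 ; 0/15/11/65532/13/65532
#10 ori   r3, r2, 4 ; 0/15/11/15/13/65532
#11 xor  r5, r5, r0 ; 0/15/11/15/13/65532

7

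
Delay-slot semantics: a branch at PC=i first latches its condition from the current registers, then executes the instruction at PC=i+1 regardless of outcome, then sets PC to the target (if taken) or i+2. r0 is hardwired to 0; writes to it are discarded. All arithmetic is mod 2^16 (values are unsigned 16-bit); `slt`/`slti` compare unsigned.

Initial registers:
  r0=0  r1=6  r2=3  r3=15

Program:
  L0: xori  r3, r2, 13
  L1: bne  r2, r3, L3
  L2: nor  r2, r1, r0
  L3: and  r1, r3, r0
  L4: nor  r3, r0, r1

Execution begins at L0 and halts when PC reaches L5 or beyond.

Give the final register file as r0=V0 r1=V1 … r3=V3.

#0 xori  r3, r2, 13 ; 0/6/3/14
#1 bne  r2, r3, L3 ; 0/6/3/14 ; →target
#2 nor  r2, r1, r0 ; 0/6/65529/14
#3 and  r1, r3, r0 ; 0/0/65529/14
#4 nor  r3, r0, r1 ; 0/0/65529/65535

r0=0 r1=0 r2=65529 r3=65535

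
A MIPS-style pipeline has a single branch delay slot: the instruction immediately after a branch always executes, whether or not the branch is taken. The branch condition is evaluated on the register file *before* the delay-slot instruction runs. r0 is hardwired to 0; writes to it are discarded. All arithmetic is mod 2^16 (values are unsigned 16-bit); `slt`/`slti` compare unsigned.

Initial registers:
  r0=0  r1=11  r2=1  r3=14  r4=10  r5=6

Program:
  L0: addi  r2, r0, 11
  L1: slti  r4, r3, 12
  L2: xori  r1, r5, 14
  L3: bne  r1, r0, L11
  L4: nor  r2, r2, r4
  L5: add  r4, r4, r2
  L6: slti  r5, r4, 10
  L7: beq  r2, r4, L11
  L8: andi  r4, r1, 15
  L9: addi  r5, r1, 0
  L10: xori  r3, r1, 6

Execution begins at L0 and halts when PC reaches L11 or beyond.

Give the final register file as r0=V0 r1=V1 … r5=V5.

r0=0 r1=8 r2=65524 r3=14 r4=0 r5=6

[0] addi  r2, r0, 11  →  {r0:0, r1:11, r2:11, r3:14, r4:10, r5:6}
[1] slti  r4, r3, 12  →  {r0:0, r1:11, r2:11, r3:14, r4:0, r5:6}
[2] xori  r1, r5, 14  →  {r0:0, r1:8, r2:11, r3:14, r4:0, r5:6}
[3] bne  r1, r0, L11  →  {r0:0, r1:8, r2:11, r3:14, r4:0, r5:6}  ⟨branch taken⟩
[4] nor  r2, r2, r4  →  {r0:0, r1:8, r2:65524, r3:14, r4:0, r5:6}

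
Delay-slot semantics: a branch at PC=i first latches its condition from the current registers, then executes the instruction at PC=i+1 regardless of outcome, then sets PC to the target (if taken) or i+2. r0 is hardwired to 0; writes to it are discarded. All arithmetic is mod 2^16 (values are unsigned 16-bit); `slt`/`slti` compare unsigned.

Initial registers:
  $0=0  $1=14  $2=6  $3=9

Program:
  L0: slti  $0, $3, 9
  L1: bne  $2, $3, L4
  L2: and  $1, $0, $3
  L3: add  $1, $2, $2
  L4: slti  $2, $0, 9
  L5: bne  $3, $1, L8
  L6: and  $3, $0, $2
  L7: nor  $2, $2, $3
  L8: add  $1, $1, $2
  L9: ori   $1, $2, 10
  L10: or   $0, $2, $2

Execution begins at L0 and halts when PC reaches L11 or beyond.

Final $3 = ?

  step pc=0: slti  $0, $3, 9  regs=(0,14,6,9)
  step pc=1: bne  $2, $3, L4  cond=T  regs=(0,14,6,9)
  step pc=2: and  $1, $0, $3  regs=(0,0,6,9)
  step pc=4: slti  $2, $0, 9  regs=(0,0,1,9)
  step pc=5: bne  $3, $1, L8  cond=T  regs=(0,0,1,9)
  step pc=6: and  $3, $0, $2  regs=(0,0,1,0)
  step pc=8: add  $1, $1, $2  regs=(0,1,1,0)
  step pc=9: ori   $1, $2, 10  regs=(0,11,1,0)
  step pc=10: or   $0, $2, $2  regs=(0,11,1,0)

0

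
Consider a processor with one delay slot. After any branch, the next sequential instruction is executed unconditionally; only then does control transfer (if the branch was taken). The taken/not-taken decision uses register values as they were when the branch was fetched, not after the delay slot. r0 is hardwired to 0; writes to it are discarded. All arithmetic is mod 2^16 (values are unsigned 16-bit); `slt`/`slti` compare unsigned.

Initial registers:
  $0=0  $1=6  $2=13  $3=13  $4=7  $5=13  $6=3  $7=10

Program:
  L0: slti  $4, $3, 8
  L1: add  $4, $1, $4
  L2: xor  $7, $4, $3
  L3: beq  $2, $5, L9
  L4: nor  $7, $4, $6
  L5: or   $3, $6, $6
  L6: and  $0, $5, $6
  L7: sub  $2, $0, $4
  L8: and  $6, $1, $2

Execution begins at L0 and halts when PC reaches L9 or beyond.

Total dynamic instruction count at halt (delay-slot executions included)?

5

  step pc=0: slti  $4, $3, 8  regs=(0,6,13,13,0,13,3,10)
  step pc=1: add  $4, $1, $4  regs=(0,6,13,13,6,13,3,10)
  step pc=2: xor  $7, $4, $3  regs=(0,6,13,13,6,13,3,11)
  step pc=3: beq  $2, $5, L9  cond=T  regs=(0,6,13,13,6,13,3,11)
  step pc=4: nor  $7, $4, $6  regs=(0,6,13,13,6,13,3,65528)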